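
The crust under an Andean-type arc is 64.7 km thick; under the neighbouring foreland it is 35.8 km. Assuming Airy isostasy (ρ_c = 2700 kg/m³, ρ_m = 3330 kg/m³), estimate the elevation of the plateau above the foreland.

Excess crust Δ = 64.7 km − 35.8 km = 28.9 km, split between elevation h and root r with h + r = Δ.
Airy balance ρ_c h = (ρ_m − ρ_c) r gives r = h ρ_c/(ρ_m − ρ_c), so h (1 + ρ_c/(ρ_m − ρ_c)) = Δ, i.e. h = Δ (ρ_m − ρ_c)/ρ_m.
h = 28.9 km × 630/3330 = 5.47 km.

5.47 km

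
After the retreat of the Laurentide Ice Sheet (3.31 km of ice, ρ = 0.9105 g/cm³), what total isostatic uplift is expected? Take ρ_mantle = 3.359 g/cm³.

Removing the load lets mantle flow back in; uplift u satisfies ρ_ice t = ρ_m u.
u = t ρ_ice/ρ_m = 3.31 km × 0.9105/3.359 = 0.897 km.

0.897 km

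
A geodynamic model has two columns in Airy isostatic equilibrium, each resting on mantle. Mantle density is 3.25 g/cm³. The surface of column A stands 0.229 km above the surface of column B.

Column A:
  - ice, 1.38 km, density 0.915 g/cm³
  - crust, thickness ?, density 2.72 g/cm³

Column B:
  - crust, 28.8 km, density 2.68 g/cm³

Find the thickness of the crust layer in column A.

26.3 km

Take the compensation level at the base of the deeper column (depth z_c below the surface of column A) and equate Σ ρ_i t_i down to z_c; mantle fills any gap and the z_c terms cancel.
Column A: 1.38×0.915 + x×2.72 + (z_c − 1.38 − x)×3.25
Column B: 0.229×0 + 28.8×2.68 + (z_c − 0.229 − 28.8)×3.25
The z_c×3.25 term appears on both sides and cancels. Collect the known terms of each column as K = Σ(ρt)_known − 3.25 × (depth of known layers): K_A = 1.2627 − 3.25×1.38 = −3.2223; K_B = 77.184 − 3.25×(0.229 + 28.8) = −17.16025.
Balance: K_A − x×(3.25 − 2.72) = K_B, so x = (K_A − K_B)/(3.25 − 2.72) = 13.9379/0.53 = 26.3 km.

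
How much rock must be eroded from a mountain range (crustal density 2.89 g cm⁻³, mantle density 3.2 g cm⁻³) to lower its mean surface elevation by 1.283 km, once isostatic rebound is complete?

Net drop Δ = e − u = e − e ρ_c/ρ_m = e (ρ_m − ρ_c)/ρ_m.
e = Δ ρ_m/(ρ_m − ρ_c) = 1.283 km × 3.2/0.31 = 13.2 km.

13.2 km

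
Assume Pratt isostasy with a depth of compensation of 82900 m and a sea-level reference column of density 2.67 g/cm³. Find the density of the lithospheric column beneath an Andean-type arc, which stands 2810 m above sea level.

2.58 g/cm³

Pratt balance: ρ_ref D = ρ (D + h).
ρ = ρ_ref D/(D + h) = 2.67 × 82900 m/(82900 m + 2810 m) = 2.58 g/cm³.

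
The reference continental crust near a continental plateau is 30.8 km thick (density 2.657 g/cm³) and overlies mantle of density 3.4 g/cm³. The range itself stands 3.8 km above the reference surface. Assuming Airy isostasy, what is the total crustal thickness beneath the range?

Root depth r = h ρ_c / (ρ_m − ρ_c) = 3.8 km × 2.657 / 0.743 = 13.59 km.
Total thickness = T + h + r = 30.8 km + 3.8 km + 13.59 km = 48.2 km.

48.2 km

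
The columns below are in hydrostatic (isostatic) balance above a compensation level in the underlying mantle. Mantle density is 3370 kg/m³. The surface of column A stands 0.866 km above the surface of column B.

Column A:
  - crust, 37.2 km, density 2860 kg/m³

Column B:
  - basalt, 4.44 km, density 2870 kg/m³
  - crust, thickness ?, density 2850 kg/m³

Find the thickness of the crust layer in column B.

Take the compensation level at the base of the deeper column (depth z_c below the surface of column A) and equate Σ ρ_i t_i down to z_c; mantle fills any gap and the z_c terms cancel.
Column A: 37.2×2860 + (z_c − 37.2)×3370
Column B: 0.866×0 + 4.44×2870 + x×2850 + (z_c − 0.866 − 4.44 − x)×3370
The z_c×3370 term appears on both sides and cancels. Collect the known terms of each column as K = Σ(ρt)_known − 3370 × (depth of known layers): K_A = 106392 − 3370×37.2 = −18972; K_B = 12742.8 − 3370×(0.866 + 4.44) = −5138.42.
Balance: K_A = K_B − x×(3370 − 2850), so x = (K_B − K_A)/(3370 − 2850) = 13833.6/520 = 26.6 km.

26.6 km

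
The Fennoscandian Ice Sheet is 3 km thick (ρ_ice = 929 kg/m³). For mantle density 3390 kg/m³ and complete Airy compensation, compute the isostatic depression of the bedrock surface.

0.822 km

Equating mass per unit area of the two columns: the ice load ρ_ice t is balanced by mantle displaced below, ρ_m s.
s = t ρ_ice / ρ_m = 3 km × 929/3390 = 0.822 km.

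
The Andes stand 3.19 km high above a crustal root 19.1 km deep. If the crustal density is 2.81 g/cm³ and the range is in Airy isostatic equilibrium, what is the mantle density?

Airy balance: ρ_c h = (ρ_m − ρ_c) r → ρ_m = ρ_c (1 + h/r).
ρ_m = 2.81 × (1 + 3.19 km/19.1 km) = 3.28 g/cm³.

3.28 g/cm³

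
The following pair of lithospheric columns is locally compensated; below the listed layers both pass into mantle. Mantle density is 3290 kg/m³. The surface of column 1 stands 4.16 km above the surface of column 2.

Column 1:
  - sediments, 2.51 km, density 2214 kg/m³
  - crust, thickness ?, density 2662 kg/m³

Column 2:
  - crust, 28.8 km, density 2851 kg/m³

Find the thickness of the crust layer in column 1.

Take the compensation level at the base of the deeper column (depth z_c below the surface of column 1) and equate Σ ρ_i t_i down to z_c; mantle fills any gap and the z_c terms cancel.
Column 1: 2.51×2214 + x×2662 + (z_c − 2.51 − x)×3290
Column 2: 4.16×0 + 28.8×2851 + (z_c − 4.16 − 28.8)×3290
The z_c×3290 term appears on both sides and cancels. Collect the known terms of each column as K = Σ(ρt)_known − 3290 × (depth of known layers): K_1 = 5557.14 − 3290×2.51 = −2700.76; K_2 = 82108.8 − 3290×(4.16 + 28.8) = −26329.6.
Balance: K_1 − x×(3290 − 2662) = K_2, so x = (K_1 − K_2)/(3290 − 2662) = 23628.8/628 = 37.6 km.

37.6 km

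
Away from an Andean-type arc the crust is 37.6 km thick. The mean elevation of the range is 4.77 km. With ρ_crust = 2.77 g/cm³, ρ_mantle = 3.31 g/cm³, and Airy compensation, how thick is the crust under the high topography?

66.8 km

Root depth r = h ρ_c / (ρ_m − ρ_c) = 4.77 km × 2.77 / 0.54 = 24.47 km.
Total thickness = T + h + r = 37.6 km + 4.77 km + 24.47 km = 66.8 km.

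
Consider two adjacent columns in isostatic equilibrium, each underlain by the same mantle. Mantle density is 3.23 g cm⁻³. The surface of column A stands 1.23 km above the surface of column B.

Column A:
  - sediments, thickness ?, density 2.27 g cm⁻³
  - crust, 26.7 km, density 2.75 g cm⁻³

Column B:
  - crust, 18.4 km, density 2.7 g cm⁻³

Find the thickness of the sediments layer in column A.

Take the compensation level at the base of the deeper column (depth z_c below the surface of column A) and equate Σ ρ_i t_i down to z_c; mantle fills any gap and the z_c terms cancel.
Column A: x×2.27 + 26.7×2.75 + (z_c − 26.7 − x)×3.23
Column B: 1.23×0 + 18.4×2.7 + (z_c − 1.23 − 18.4)×3.23
The z_c×3.23 term appears on both sides and cancels. Collect the known terms of each column as K = Σ(ρt)_known − 3.23 × (depth of known layers): K_A = 73.425 − 3.23×26.7 = −12.816; K_B = 49.68 − 3.23×(1.23 + 18.4) = −13.7249.
Balance: K_A − x×(3.23 − 2.27) = K_B, so x = (K_A − K_B)/(3.23 − 2.27) = 0.9089/0.96 = 0.947 km.

0.947 km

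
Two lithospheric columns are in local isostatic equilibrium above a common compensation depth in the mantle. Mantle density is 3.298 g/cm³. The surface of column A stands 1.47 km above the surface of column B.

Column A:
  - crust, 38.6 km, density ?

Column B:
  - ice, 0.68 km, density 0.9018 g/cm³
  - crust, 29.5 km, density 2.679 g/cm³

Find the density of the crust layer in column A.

Take the compensation level at the base of the deeper column (depth z_c below the surface of column A) and equate Σ ρ_i t_i down to z_c; mantle fills any gap and the z_c terms cancel.
Column A: 38.6×ρ + (z_c − 38.6)×3.298
Column B: 1.47×0 + 0.68×0.9018 + 29.5×2.679 + (z_c − 1.47 − 30.18)×3.298
The z_c×3.298 term appears on both sides and cancels. Collect the known terms of each column as K = Σ(ρt)_known − 3.298 × (depth of known layers): K_A = 0 − 3.298×38.6 = −127.3028; K_B = 79.643724 − 3.298×(1.47 + 30.18) = −24.737976.
Balance: K_A + 38.6×ρ = K_B, so ρ = (K_B − K_A)/38.6 = 102.565/38.6 = 2.66 g/cm³.

2.66 g/cm³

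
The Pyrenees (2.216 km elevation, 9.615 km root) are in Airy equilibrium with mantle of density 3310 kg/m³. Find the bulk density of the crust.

2690 kg/m³

ρ_c h = (ρ_m − ρ_c) r → ρ_c (h + r) = ρ_m r → ρ_c = ρ_m r / (h + r).
ρ_c = 3310 × 9.615 km / (2.216 km + 9.615 km) = 2690 kg/m³.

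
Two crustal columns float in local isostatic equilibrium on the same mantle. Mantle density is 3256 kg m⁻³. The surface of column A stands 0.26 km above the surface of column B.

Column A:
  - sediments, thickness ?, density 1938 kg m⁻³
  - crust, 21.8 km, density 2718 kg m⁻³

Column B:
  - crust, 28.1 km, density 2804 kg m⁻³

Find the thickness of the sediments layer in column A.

Take the compensation level at the base of the deeper column (depth z_c below the surface of column A) and equate Σ ρ_i t_i down to z_c; mantle fills any gap and the z_c terms cancel.
Column A: x×1938 + 21.8×2718 + (z_c − 21.8 − x)×3256
Column B: 0.26×0 + 28.1×2804 + (z_c − 0.26 − 28.1)×3256
The z_c×3256 term appears on both sides and cancels. Collect the known terms of each column as K = Σ(ρt)_known − 3256 × (depth of known layers): K_A = 59252.4 − 3256×21.8 = −11728.4; K_B = 78792.4 − 3256×(0.26 + 28.1) = −13547.76.
Balance: K_A − x×(3256 − 1938) = K_B, so x = (K_A − K_B)/(3256 − 1938) = 1819.36/1318 = 1.38 km.

1.38 km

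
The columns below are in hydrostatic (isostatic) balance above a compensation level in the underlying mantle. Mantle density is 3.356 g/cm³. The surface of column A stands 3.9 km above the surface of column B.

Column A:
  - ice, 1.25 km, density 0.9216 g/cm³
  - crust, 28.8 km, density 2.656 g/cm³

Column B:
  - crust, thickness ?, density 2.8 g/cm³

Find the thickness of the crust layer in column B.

18.2 km

Take the compensation level at the base of the deeper column (depth z_c below the surface of column A) and equate Σ ρ_i t_i down to z_c; mantle fills any gap and the z_c terms cancel.
Column A: 1.25×0.9216 + 28.8×2.656 + (z_c − 30.05)×3.356
Column B: 3.9×0 + x×2.8 + (z_c − 3.9 − 0 − x)×3.356
The z_c×3.356 term appears on both sides and cancels. Collect the known terms of each column as K = Σ(ρt)_known − 3.356 × (depth of known layers): K_A = 77.6448 − 3.356×30.05 = −23.203; K_B = 0 − 3.356×(3.9 + 0) = −13.0884.
Balance: K_A = K_B − x×(3.356 − 2.8), so x = (K_B − K_A)/(3.356 − 2.8) = 10.1146/0.556 = 18.2 km.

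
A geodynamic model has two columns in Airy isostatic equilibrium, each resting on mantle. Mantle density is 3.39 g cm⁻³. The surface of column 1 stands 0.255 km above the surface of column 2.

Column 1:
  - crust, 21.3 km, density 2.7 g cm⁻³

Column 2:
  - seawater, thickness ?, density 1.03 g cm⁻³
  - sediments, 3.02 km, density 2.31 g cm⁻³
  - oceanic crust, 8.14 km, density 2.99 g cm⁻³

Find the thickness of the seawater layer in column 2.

3.1 km

Take the compensation level at the base of the deeper column (depth z_c below the surface of column 1) and equate Σ ρ_i t_i down to z_c; mantle fills any gap and the z_c terms cancel.
Column 1: 21.3×2.7 + (z_c − 21.3)×3.39
Column 2: 0.255×0 + x×1.03 + 3.02×2.31 + 8.14×2.99 + (z_c − 0.255 − 11.16 − x)×3.39
The z_c×3.39 term appears on both sides and cancels. Collect the known terms of each column as K = Σ(ρt)_known − 3.39 × (depth of known layers): K_1 = 57.51 − 3.39×21.3 = −14.697; K_2 = 31.3148 − 3.39×(0.255 + 11.16) = −7.38205.
Balance: K_1 = K_2 − x×(3.39 − 1.03), so x = (K_2 − K_1)/(3.39 − 1.03) = 7.31495/2.36 = 3.1 km.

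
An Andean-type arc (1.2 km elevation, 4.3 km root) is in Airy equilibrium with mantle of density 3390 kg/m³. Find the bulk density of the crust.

ρ_c h = (ρ_m − ρ_c) r → ρ_c (h + r) = ρ_m r → ρ_c = ρ_m r / (h + r).
ρ_c = 3390 × 4.3 km / (1.2 km + 4.3 km) = 2650 kg/m³.

2650 kg/m³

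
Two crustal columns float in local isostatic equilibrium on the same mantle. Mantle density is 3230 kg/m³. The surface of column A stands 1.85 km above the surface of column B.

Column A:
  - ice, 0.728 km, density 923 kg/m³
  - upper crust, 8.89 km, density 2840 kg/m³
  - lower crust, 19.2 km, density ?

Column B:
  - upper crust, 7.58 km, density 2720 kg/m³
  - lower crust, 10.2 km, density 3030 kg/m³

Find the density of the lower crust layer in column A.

2880 kg/m³

Take the compensation level at the base of the deeper column (depth z_c below the surface of column A) and equate Σ ρ_i t_i down to z_c; mantle fills any gap and the z_c terms cancel.
Column A: 0.728×923 + 8.89×2840 + 19.2×ρ + (z_c − 28.818)×3230
Column B: 1.85×0 + 7.58×2720 + 10.2×3030 + (z_c − 1.85 − 17.78)×3230
The z_c×3230 term appears on both sides and cancels. Collect the known terms of each column as K = Σ(ρt)_known − 3230 × (depth of known layers): K_A = 25919.544 − 3230×28.818 = −67162.596; K_B = 51523.6 − 3230×(1.85 + 17.78) = −11881.3.
Balance: K_A + 19.2×ρ = K_B, so ρ = (K_B − K_A)/19.2 = 55281.3/19.2 = 2880 kg/m³.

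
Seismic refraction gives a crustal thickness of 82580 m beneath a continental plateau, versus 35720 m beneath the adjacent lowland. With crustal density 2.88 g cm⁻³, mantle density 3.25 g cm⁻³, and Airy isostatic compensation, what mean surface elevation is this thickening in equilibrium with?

5330 m

Excess crust Δ = 82580 m − 35720 m = 46860 m, split between elevation h and root r with h + r = Δ.
Airy balance ρ_c h = (ρ_m − ρ_c) r gives r = h ρ_c/(ρ_m − ρ_c), so h (1 + ρ_c/(ρ_m − ρ_c)) = Δ, i.e. h = Δ (ρ_m − ρ_c)/ρ_m.
h = 46860 m × 0.37/3.25 = 5330 m.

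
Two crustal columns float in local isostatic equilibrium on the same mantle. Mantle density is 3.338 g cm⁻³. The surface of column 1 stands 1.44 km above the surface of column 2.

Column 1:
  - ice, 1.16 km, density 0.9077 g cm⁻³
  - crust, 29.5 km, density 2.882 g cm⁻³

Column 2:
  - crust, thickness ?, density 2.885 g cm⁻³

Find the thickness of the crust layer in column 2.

25.3 km

Take the compensation level at the base of the deeper column (depth z_c below the surface of column 1) and equate Σ ρ_i t_i down to z_c; mantle fills any gap and the z_c terms cancel.
Column 1: 1.16×0.9077 + 29.5×2.882 + (z_c − 30.66)×3.338
Column 2: 1.44×0 + x×2.885 + (z_c − 1.44 − 0 − x)×3.338
The z_c×3.338 term appears on both sides and cancels. Collect the known terms of each column as K = Σ(ρt)_known − 3.338 × (depth of known layers): K_1 = 86.071932 − 3.338×30.66 = −16.271148; K_2 = 0 − 3.338×(1.44 + 0) = −4.80672.
Balance: K_1 = K_2 − x×(3.338 − 2.885), so x = (K_2 − K_1)/(3.338 − 2.885) = 11.4644/0.453 = 25.3 km.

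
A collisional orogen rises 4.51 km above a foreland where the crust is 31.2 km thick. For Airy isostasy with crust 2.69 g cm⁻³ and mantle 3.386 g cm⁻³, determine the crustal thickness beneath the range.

53.1 km

Root depth r = h ρ_c / (ρ_m − ρ_c) = 4.51 km × 2.69 / 0.696 = 17.43 km.
Total thickness = T + h + r = 31.2 km + 4.51 km + 17.43 km = 53.1 km.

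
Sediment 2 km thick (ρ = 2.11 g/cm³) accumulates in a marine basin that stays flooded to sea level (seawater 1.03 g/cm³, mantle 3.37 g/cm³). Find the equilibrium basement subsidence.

Submarine loading: the sediment displaces seawater, and the subsidence is in turn flooded, so s (ρ_m − ρ_w) = t (ρ_sed − ρ_w).
s = 2 km × (2.11 − 1.03) / (3.37 − 1.03) = 0.923 km.

0.923 km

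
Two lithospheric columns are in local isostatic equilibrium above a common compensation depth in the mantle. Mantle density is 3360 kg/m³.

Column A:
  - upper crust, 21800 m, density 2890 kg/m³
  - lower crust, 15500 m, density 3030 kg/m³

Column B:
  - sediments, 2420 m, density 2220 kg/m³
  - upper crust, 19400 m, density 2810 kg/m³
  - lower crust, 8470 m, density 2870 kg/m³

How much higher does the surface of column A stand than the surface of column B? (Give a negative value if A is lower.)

For any compensation level in the mantle, the mantle terms cancel and isostasy reduces to e = (Σt_A − Σt_B) − (Σ(ρt)_A − Σ(ρt)_B) / ρ_m.
Σt_A = 37300 m; Σt_B = 30290 m; Σ(ρt)_A = 109967000; Σ(ρt)_B = 84195300 (in m·kg/m³).
e = (37300 − 30290) − (109967000 − 84195300) / 3360 = −660 m.

−660 m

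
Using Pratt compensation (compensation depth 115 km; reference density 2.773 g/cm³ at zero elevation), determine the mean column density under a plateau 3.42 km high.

2.69 g/cm³

Pratt balance: ρ_ref D = ρ (D + h).
ρ = ρ_ref D/(D + h) = 2.773 × 115 km/(115 km + 3.42 km) = 2.69 g/cm³.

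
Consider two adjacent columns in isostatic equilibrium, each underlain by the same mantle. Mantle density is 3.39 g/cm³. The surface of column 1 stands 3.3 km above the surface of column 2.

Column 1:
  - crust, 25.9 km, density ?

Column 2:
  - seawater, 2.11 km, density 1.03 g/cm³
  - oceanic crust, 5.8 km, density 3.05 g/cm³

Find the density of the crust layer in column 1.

2.69 g/cm³

Take the compensation level at the base of the deeper column (depth z_c below the surface of column 1) and equate Σ ρ_i t_i down to z_c; mantle fills any gap and the z_c terms cancel.
Column 1: 25.9×ρ + (z_c − 25.9)×3.39
Column 2: 3.3×0 + 2.11×1.03 + 5.8×3.05 + (z_c − 3.3 − 7.91)×3.39
The z_c×3.39 term appears on both sides and cancels. Collect the known terms of each column as K = Σ(ρt)_known − 3.39 × (depth of known layers): K_1 = 0 − 3.39×25.9 = −87.801; K_2 = 19.8633 − 3.39×(3.3 + 7.91) = −18.1386.
Balance: K_1 + 25.9×ρ = K_2, so ρ = (K_2 − K_1)/25.9 = 69.6624/25.9 = 2.69 g/cm³.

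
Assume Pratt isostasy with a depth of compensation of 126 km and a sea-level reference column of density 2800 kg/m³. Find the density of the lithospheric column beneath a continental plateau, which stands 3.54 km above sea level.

2720 kg/m³

Pratt balance: ρ_ref D = ρ (D + h).
ρ = ρ_ref D/(D + h) = 2800 × 126 km/(126 km + 3.54 km) = 2720 kg/m³.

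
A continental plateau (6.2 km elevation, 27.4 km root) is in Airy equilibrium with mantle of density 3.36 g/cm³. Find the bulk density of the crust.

2.74 g/cm³

ρ_c h = (ρ_m − ρ_c) r → ρ_c (h + r) = ρ_m r → ρ_c = ρ_m r / (h + r).
ρ_c = 3.36 × 27.4 km / (6.2 km + 27.4 km) = 2.74 g/cm³.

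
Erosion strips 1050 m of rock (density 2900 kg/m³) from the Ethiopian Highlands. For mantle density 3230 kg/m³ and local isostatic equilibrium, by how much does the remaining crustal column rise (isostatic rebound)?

Unloading: uplift u = e ρ_c/ρ_m = 1050 m × 2900/3230 = 943 m.

943 m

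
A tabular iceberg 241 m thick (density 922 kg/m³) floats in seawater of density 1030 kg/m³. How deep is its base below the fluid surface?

216 m

Draft d = t ρ_obj/ρ_fluid = 241 m × 922/1030 = 216 m.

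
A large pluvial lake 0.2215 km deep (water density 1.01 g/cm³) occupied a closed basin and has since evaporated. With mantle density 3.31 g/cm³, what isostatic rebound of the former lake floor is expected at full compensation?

0.0676 km

u = d ρ_w/ρ_m = 0.2215 km × 1.01/3.31 = 0.0676 km.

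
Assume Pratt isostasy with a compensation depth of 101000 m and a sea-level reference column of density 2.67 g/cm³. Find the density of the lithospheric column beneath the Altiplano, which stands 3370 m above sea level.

2.58 g/cm³

Pratt balance: ρ_ref D = ρ (D + h).
ρ = ρ_ref D/(D + h) = 2.67 × 101000 m/(101000 m + 3370 m) = 2.58 g/cm³.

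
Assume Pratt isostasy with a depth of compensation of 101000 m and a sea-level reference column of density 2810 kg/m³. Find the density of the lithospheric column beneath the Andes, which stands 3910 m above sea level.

Pratt balance: ρ_ref D = ρ (D + h).
ρ = ρ_ref D/(D + h) = 2810 × 101000 m/(101000 m + 3910 m) = 2710 kg/m³.

2710 kg/m³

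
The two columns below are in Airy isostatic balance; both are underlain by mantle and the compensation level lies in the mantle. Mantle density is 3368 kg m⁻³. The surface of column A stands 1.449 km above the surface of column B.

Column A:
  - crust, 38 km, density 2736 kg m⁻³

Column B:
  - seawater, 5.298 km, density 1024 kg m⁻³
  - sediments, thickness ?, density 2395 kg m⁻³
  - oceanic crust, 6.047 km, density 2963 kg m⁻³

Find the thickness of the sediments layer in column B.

4.39 km

Take the compensation level at the base of the deeper column (depth z_c below the surface of column A) and equate Σ ρ_i t_i down to z_c; mantle fills any gap and the z_c terms cancel.
Column A: 38×2736 + (z_c − 38)×3368
Column B: 1.449×0 + 5.298×1024 + x×2395 + 6.047×2963 + (z_c − 1.449 − 11.345 − x)×3368
The z_c×3368 term appears on both sides and cancels. Collect the known terms of each column as K = Σ(ρt)_known − 3368 × (depth of known layers): K_A = 103968 − 3368×38 = −24016; K_B = 23342.413 − 3368×(1.449 + 11.345) = −19747.779.
Balance: K_A = K_B − x×(3368 − 2395), so x = (K_B − K_A)/(3368 − 2395) = 4268.22/973 = 4.39 km.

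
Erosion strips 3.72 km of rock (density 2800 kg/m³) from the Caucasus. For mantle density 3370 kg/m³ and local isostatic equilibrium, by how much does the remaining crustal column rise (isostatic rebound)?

3.09 km

Unloading: uplift u = e ρ_c/ρ_m = 3.72 km × 2800/3370 = 3.09 km.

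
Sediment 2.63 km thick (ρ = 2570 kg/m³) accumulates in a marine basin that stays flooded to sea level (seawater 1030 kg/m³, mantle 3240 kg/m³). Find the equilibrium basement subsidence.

Submarine loading: the sediment displaces seawater, and the subsidence is in turn flooded, so s (ρ_m − ρ_w) = t (ρ_sed − ρ_w).
s = 2.63 km × (2570 − 1030) / (3240 − 1030) = 1.83 km.

1.83 km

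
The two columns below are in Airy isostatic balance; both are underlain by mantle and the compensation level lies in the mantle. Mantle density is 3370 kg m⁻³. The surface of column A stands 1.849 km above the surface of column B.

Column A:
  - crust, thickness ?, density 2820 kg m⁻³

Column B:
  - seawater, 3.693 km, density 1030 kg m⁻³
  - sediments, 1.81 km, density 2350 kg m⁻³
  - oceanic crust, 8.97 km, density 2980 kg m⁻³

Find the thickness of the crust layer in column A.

36.8 km

Take the compensation level at the base of the deeper column (depth z_c below the surface of column A) and equate Σ ρ_i t_i down to z_c; mantle fills any gap and the z_c terms cancel.
Column A: x×2820 + (z_c − 0 − x)×3370
Column B: 1.849×0 + 3.693×1030 + 1.81×2350 + 8.97×2980 + (z_c − 1.849 − 14.473)×3370
The z_c×3370 term appears on both sides and cancels. Collect the known terms of each column as K = Σ(ρt)_known − 3370 × (depth of known layers): K_A = 0 − 3370×0 = 0; K_B = 34787.89 − 3370×(1.849 + 14.473) = −20217.25.
Balance: K_A − x×(3370 − 2820) = K_B, so x = (K_A − K_B)/(3370 − 2820) = 20217.2/550 = 36.8 km.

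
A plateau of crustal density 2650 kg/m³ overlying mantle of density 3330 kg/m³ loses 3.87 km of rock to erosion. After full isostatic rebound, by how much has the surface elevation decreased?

0.79 km

Rebound u = e ρ_c/ρ_m = 3.87 km × 2650/3330 = 3.08 km.
Net surface drop = e − u = 3.87 km − 3.08 km = e (ρ_m − ρ_c)/ρ_m = 0.79 km.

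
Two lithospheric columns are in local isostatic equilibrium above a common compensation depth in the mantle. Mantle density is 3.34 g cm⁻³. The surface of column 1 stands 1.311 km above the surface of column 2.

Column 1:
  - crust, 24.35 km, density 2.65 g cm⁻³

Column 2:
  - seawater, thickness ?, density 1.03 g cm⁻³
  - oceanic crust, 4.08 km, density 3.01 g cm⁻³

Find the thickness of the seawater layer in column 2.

Take the compensation level at the base of the deeper column (depth z_c below the surface of column 1) and equate Σ ρ_i t_i down to z_c; mantle fills any gap and the z_c terms cancel.
Column 1: 24.35×2.65 + (z_c − 24.35)×3.34
Column 2: 1.311×0 + x×1.03 + 4.08×3.01 + (z_c − 1.311 − 4.08 − x)×3.34
The z_c×3.34 term appears on both sides and cancels. Collect the known terms of each column as K = Σ(ρt)_known − 3.34 × (depth of known layers): K_1 = 64.5275 − 3.34×24.35 = −16.8015; K_2 = 12.2808 − 3.34×(1.311 + 4.08) = −5.72514.
Balance: K_1 = K_2 − x×(3.34 − 1.03), so x = (K_2 − K_1)/(3.34 − 1.03) = 11.0764/2.31 = 4.79 km.

4.79 km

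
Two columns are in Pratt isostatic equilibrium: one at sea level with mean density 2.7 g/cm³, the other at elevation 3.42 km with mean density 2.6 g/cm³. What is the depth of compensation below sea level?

88.9 km

ρ_ref D = ρ (D + h) → D (ρ_ref − ρ) = ρ h.
D = ρ h/(ρ_ref − ρ) = 2.6 × 3.42 km/(2.7 − 2.6) = 88.9 km.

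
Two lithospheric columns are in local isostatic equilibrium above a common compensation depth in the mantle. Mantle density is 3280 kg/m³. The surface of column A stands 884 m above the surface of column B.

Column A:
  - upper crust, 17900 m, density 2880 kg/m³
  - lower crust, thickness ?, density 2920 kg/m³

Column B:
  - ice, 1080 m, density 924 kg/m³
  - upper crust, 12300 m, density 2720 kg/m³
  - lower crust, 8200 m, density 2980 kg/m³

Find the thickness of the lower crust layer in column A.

Take the compensation level at the base of the deeper column (depth z_c below the surface of column A) and equate Σ ρ_i t_i down to z_c; mantle fills any gap and the z_c terms cancel.
Column A: 17900×2880 + x×2920 + (z_c − 17900 − x)×3280
Column B: 884×0 + 1080×924 + 12300×2720 + 8200×2980 + (z_c − 884 − 21580)×3280
The z_c×3280 term appears on both sides and cancels. Collect the known terms of each column as K = Σ(ρt)_known − 3280 × (depth of known layers): K_A = 51552000 − 3280×17900 = −7160000; K_B = 58889920 − 3280×(884 + 21580) = −14792000.
Balance: K_A − x×(3280 − 2920) = K_B, so x = (K_A − K_B)/(3280 − 2920) = 7632000/360 = 21200 m.

21200 m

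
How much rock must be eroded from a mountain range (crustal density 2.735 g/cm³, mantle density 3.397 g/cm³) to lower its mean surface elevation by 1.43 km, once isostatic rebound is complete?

Net drop Δ = e − u = e − e ρ_c/ρ_m = e (ρ_m − ρ_c)/ρ_m.
e = Δ ρ_m/(ρ_m − ρ_c) = 1.43 km × 3.397/0.662 = 7.34 km.

7.34 km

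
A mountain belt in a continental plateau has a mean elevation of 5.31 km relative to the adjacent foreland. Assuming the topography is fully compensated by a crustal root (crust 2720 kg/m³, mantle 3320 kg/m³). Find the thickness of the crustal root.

For local isostatic compensation: the weight of the topography is balanced by the buoyancy of the root, ρ_c h = (ρ_m − ρ_c) r.
r = h · ρ_c / (ρ_m − ρ_c) = 5.31 km × 2720 / (3320 − 2720) = 24.1 km.

24.1 km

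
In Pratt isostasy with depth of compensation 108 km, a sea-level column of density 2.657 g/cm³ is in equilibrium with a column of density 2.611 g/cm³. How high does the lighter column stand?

1.9 km

ρ_ref D = ρ (D + h) → h = D (ρ_ref − ρ)/ρ.
h = 108 km × (2.657 − 2.611)/2.611 = 1.9 km.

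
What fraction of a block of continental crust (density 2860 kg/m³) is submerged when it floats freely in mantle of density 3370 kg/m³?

Submerged fraction = ρ_obj/ρ_fluid = 2860/3370 = 0.849.

0.849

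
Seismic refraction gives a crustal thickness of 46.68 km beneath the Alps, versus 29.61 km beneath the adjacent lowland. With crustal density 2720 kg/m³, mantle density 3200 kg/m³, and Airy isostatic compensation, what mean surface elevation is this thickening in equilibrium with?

Excess crust Δ = 46.68 km − 29.61 km = 17.07 km, split between elevation h and root r with h + r = Δ.
Airy balance ρ_c h = (ρ_m − ρ_c) r gives r = h ρ_c/(ρ_m − ρ_c), so h (1 + ρ_c/(ρ_m − ρ_c)) = Δ, i.e. h = Δ (ρ_m − ρ_c)/ρ_m.
h = 17.07 km × 480/3200 = 2.56 km.

2.56 km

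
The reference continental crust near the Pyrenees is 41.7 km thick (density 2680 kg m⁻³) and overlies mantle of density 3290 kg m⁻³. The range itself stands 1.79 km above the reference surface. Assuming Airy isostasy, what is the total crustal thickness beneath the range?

51.4 km

Root depth r = h ρ_c / (ρ_m − ρ_c) = 1.79 km × 2680 / 610 = 7.864 km.
Total thickness = T + h + r = 41.7 km + 1.79 km + 7.864 km = 51.4 km.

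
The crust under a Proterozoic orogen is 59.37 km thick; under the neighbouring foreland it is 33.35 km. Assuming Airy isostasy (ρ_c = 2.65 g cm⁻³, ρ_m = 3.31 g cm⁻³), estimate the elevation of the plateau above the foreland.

Excess crust Δ = 59.37 km − 33.35 km = 26.02 km, split between elevation h and root r with h + r = Δ.
Airy balance ρ_c h = (ρ_m − ρ_c) r gives r = h ρ_c/(ρ_m − ρ_c), so h (1 + ρ_c/(ρ_m − ρ_c)) = Δ, i.e. h = Δ (ρ_m − ρ_c)/ρ_m.
h = 26.02 km × 0.66/3.31 = 5.19 km.

5.19 km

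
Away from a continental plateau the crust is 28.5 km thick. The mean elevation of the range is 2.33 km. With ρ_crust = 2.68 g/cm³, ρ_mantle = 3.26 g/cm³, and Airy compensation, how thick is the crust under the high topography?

41.6 km

Root depth r = h ρ_c / (ρ_m − ρ_c) = 2.33 km × 2.68 / 0.58 = 10.77 km.
Total thickness = T + h + r = 28.5 km + 2.33 km + 10.77 km = 41.6 km.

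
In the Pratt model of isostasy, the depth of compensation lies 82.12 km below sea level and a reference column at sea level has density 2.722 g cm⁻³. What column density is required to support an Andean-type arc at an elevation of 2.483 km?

2.64 g cm⁻³

Pratt balance: ρ_ref D = ρ (D + h).
ρ = ρ_ref D/(D + h) = 2.722 × 82.12 km/(82.12 km + 2.483 km) = 2.64 g cm⁻³.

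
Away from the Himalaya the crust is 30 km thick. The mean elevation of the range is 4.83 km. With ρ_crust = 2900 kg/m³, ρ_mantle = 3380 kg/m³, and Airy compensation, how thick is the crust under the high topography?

64 km

Root depth r = h ρ_c / (ρ_m − ρ_c) = 4.83 km × 2900 / 480 = 29.18 km.
Total thickness = T + h + r = 30 km + 4.83 km + 29.18 km = 64 km.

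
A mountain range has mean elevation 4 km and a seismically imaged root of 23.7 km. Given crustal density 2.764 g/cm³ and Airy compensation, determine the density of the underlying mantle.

3.23 g/cm³

Airy balance: ρ_c h = (ρ_m − ρ_c) r → ρ_m = ρ_c (1 + h/r).
ρ_m = 2.764 × (1 + 4 km/23.7 km) = 3.23 g/cm³.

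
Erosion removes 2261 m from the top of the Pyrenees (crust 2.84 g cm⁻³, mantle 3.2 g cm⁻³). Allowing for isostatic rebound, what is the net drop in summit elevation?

254 m

Rebound u = e ρ_c/ρ_m = 2261 m × 2.84/3.2 = 2007 m.
Net surface drop = e − u = 2261 m − 2007 m = e (ρ_m − ρ_c)/ρ_m = 254 m.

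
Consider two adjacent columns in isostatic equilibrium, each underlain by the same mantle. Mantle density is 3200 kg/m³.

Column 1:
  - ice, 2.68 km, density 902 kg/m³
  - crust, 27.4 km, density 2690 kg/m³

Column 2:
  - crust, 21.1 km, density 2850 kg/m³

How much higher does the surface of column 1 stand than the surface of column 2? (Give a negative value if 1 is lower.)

For any compensation level in the mantle, the mantle terms cancel and isostasy reduces to e = (Σt_1 − Σt_2) − (Σ(ρt)_1 − Σ(ρt)_2) / ρ_m.
Σt_1 = 30.08 km; Σt_2 = 21.1 km; Σ(ρt)_1 = 76123.36; Σ(ρt)_2 = 60135 (in km·kg/m³).
e = (30.08 − 21.1) − (76123.36 − 60135) / 3200 = 3.98 km.

3.98 km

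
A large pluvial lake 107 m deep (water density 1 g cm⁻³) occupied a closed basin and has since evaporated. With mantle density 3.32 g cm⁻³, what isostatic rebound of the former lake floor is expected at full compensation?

32.2 m

u = d ρ_w/ρ_m = 107 m × 1/3.32 = 32.2 m.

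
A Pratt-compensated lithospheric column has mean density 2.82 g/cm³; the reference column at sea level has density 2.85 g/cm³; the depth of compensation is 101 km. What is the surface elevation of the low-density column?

1.07 km

ρ_ref D = ρ (D + h) → h = D (ρ_ref − ρ)/ρ.
h = 101 km × (2.85 − 2.82)/2.82 = 1.07 km.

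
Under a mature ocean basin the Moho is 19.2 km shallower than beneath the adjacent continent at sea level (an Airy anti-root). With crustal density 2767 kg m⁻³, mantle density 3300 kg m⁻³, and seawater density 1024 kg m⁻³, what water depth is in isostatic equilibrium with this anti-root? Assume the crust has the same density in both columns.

Replacing a thickness d of crust by seawater at the top must be balanced by replacing crust with mantle at the base: d (ρ_c − ρ_w) = a (ρ_m − ρ_c).
d = a (ρ_m − ρ_c)/(ρ_c − ρ_w) = 19.2 km × 533/1743 = 5.87 km.

5.87 km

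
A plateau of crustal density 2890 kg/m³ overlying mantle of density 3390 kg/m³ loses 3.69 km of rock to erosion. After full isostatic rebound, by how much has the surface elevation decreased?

0.544 km

Rebound u = e ρ_c/ρ_m = 3.69 km × 2890/3390 = 3.146 km.
Net surface drop = e − u = 3.69 km − 3.146 km = e (ρ_m − ρ_c)/ρ_m = 0.544 km.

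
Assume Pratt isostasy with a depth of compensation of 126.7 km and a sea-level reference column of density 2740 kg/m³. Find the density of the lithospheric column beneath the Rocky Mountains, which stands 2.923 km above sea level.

Pratt balance: ρ_ref D = ρ (D + h).
ρ = ρ_ref D/(D + h) = 2740 × 126.7 km/(126.7 km + 2.923 km) = 2680 kg/m³.

2680 kg/m³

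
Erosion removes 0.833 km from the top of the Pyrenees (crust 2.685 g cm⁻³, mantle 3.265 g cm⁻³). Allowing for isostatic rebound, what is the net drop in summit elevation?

0.148 km

Rebound u = e ρ_c/ρ_m = 0.833 km × 2.685/3.265 = 0.685 km.
Net surface drop = e − u = 0.833 km − 0.685 km = e (ρ_m − ρ_c)/ρ_m = 0.148 km.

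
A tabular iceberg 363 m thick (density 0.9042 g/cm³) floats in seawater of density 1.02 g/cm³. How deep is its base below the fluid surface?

Draft d = t ρ_obj/ρ_fluid = 363 m × 0.9042/1.02 = 322 m.

322 m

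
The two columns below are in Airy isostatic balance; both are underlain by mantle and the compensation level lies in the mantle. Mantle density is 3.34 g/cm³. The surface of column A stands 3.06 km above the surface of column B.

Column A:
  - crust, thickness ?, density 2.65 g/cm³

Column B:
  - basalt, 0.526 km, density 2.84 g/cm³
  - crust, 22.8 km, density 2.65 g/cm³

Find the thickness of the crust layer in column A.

Take the compensation level at the base of the deeper column (depth z_c below the surface of column A) and equate Σ ρ_i t_i down to z_c; mantle fills any gap and the z_c terms cancel.
Column A: x×2.65 + (z_c − 0 − x)×3.34
Column B: 3.06×0 + 0.526×2.84 + 22.8×2.65 + (z_c − 3.06 − 23.326)×3.34
The z_c×3.34 term appears on both sides and cancels. Collect the known terms of each column as K = Σ(ρt)_known − 3.34 × (depth of known layers): K_A = 0 − 3.34×0 = 0; K_B = 61.91384 − 3.34×(3.06 + 23.326) = −26.2154.
Balance: K_A − x×(3.34 − 2.65) = K_B, so x = (K_A − K_B)/(3.34 − 2.65) = 26.2154/0.69 = 38 km.

38 km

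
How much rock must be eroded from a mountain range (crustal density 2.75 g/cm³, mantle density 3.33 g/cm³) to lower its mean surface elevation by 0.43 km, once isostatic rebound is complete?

Net drop Δ = e − u = e − e ρ_c/ρ_m = e (ρ_m − ρ_c)/ρ_m.
e = Δ ρ_m/(ρ_m − ρ_c) = 0.43 km × 3.33/0.58 = 2.47 km.

2.47 km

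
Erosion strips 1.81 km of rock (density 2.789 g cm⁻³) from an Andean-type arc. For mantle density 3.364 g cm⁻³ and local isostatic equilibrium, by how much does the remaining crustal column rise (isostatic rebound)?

1.5 km

Unloading: uplift u = e ρ_c/ρ_m = 1.81 km × 2.789/3.364 = 1.5 km.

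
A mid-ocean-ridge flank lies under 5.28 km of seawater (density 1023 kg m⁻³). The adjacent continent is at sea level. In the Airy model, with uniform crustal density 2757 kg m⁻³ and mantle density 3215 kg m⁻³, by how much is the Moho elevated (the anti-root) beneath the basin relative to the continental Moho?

20 km

Equating mass per unit area of the two columns: replacing crust with seawater at the top is compensated by replacing crust with mantle at the base: d (ρ_c − ρ_w) = a (ρ_m − ρ_c).
a = d (ρ_c − ρ_w)/(ρ_m − ρ_c) = 5.28 km × 1734/458 = 20 km.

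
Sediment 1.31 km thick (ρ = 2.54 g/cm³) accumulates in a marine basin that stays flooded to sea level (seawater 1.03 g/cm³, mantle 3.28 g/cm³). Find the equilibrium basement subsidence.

Submarine loading: the sediment displaces seawater, and the subsidence is in turn flooded, so s (ρ_m − ρ_w) = t (ρ_sed − ρ_w).
s = 1.31 km × (2.54 − 1.03) / (3.28 − 1.03) = 0.879 km.

0.879 km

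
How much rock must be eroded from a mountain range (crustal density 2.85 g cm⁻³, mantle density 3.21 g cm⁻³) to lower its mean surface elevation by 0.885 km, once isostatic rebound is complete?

Net drop Δ = e − u = e − e ρ_c/ρ_m = e (ρ_m − ρ_c)/ρ_m.
e = Δ ρ_m/(ρ_m − ρ_c) = 0.885 km × 3.21/0.36 = 7.89 km.

7.89 km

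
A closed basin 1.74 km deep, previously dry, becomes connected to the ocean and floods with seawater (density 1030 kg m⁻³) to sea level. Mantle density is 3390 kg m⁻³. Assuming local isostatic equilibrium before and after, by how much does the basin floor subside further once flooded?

After flooding the water column is d + s deep. Its weight must equal the weight of mantle displaced by the extra subsidence s: (d + s) ρ_w = s ρ_m.
s = d ρ_w / (ρ_m − ρ_w) = 1.74 km × 1030/(3390 − 1030) = 0.759 km.

0.759 km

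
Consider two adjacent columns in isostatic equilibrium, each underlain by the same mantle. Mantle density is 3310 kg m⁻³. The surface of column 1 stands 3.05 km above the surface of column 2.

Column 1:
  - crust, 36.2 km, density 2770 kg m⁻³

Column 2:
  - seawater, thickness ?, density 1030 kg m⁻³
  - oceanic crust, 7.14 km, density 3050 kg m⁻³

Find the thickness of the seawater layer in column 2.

Take the compensation level at the base of the deeper column (depth z_c below the surface of column 1) and equate Σ ρ_i t_i down to z_c; mantle fills any gap and the z_c terms cancel.
Column 1: 36.2×2770 + (z_c − 36.2)×3310
Column 2: 3.05×0 + x×1030 + 7.14×3050 + (z_c − 3.05 − 7.14 − x)×3310
The z_c×3310 term appears on both sides and cancels. Collect the known terms of each column as K = Σ(ρt)_known − 3310 × (depth of known layers): K_1 = 100274 − 3310×36.2 = −19548; K_2 = 21777 − 3310×(3.05 + 7.14) = −11951.9.
Balance: K_1 = K_2 − x×(3310 − 1030), so x = (K_2 − K_1)/(3310 − 1030) = 7596.1/2280 = 3.33 km.

3.33 km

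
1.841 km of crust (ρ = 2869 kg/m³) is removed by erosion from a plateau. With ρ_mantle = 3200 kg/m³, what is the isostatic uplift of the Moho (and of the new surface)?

1.65 km

Unloading: uplift u = e ρ_c/ρ_m = 1.841 km × 2869/3200 = 1.65 km.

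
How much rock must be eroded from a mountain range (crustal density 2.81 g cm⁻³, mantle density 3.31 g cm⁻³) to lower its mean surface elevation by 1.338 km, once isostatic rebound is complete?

8.86 km

Net drop Δ = e − u = e − e ρ_c/ρ_m = e (ρ_m − ρ_c)/ρ_m.
e = Δ ρ_m/(ρ_m − ρ_c) = 1.338 km × 3.31/0.5 = 8.86 km.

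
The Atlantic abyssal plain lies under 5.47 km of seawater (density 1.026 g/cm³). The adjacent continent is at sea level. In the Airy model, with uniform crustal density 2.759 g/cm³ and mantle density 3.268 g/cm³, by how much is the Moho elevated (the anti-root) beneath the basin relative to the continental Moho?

For local isostatic compensation: replacing crust with seawater at the top is compensated by replacing crust with mantle at the base: d (ρ_c − ρ_w) = a (ρ_m − ρ_c).
a = d (ρ_c − ρ_w)/(ρ_m − ρ_c) = 5.47 km × 1.733/0.509 = 18.6 km.

18.6 km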